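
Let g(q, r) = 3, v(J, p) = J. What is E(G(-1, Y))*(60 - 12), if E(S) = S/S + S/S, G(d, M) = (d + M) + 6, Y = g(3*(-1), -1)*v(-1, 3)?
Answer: 96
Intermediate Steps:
Y = -3 (Y = 3*(-1) = -3)
G(d, M) = 6 + M + d (G(d, M) = (M + d) + 6 = 6 + M + d)
E(S) = 2 (E(S) = 1 + 1 = 2)
E(G(-1, Y))*(60 - 12) = 2*(60 - 12) = 2*48 = 96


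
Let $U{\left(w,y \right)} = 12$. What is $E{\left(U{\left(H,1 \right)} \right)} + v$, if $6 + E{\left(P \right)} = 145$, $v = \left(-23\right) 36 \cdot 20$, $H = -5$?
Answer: $-16421$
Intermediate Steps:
$v = -16560$ ($v = \left(-828\right) 20 = -16560$)
$E{\left(P \right)} = 139$ ($E{\left(P \right)} = -6 + 145 = 139$)
$E{\left(U{\left(H,1 \right)} \right)} + v = 139 - 16560 = -16421$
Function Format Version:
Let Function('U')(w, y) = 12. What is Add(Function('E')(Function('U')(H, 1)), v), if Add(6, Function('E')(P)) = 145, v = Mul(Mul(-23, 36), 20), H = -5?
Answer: -16421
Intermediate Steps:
v = -16560 (v = Mul(-828, 20) = -16560)
Function('E')(P) = 139 (Function('E')(P) = Add(-6, 145) = 139)
Add(Function('E')(Function('U')(H, 1)), v) = Add(139, -16560) = -16421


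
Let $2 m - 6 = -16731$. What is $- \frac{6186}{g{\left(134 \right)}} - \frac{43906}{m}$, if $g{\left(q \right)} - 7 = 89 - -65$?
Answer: $- \frac{89323118}{2692725} \approx -33.172$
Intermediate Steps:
$m = - \frac{16725}{2}$ ($m = 3 + \frac{1}{2} \left(-16731\right) = 3 - \frac{16731}{2} = - \frac{16725}{2} \approx -8362.5$)
$g{\left(q \right)} = 161$ ($g{\left(q \right)} = 7 + \left(89 - -65\right) = 7 + \left(89 + 65\right) = 7 + 154 = 161$)
$- \frac{6186}{g{\left(134 \right)}} - \frac{43906}{m} = - \frac{6186}{161} - \frac{43906}{- \frac{16725}{2}} = \left(-6186\right) \frac{1}{161} - - \frac{87812}{16725} = - \frac{6186}{161} + \frac{87812}{16725} = - \frac{89323118}{2692725}$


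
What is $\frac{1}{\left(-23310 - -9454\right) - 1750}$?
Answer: $- \frac{1}{15606} \approx -6.4078 \cdot 10^{-5}$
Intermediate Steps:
$\frac{1}{\left(-23310 - -9454\right) - 1750} = \frac{1}{\left(-23310 + 9454\right) - 1750} = \frac{1}{-13856 - 1750} = \frac{1}{-15606} = - \frac{1}{15606}$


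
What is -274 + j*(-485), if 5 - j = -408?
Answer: -200579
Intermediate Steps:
j = 413 (j = 5 - 1*(-408) = 5 + 408 = 413)
-274 + j*(-485) = -274 + 413*(-485) = -274 - 200305 = -200579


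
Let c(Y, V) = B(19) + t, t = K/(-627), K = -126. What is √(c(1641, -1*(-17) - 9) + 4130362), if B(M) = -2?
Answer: √180418263938/209 ≈ 2032.3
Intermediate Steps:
t = 42/209 (t = -126/(-627) = -126*(-1/627) = 42/209 ≈ 0.20096)
c(Y, V) = -376/209 (c(Y, V) = -2 + 42/209 = -376/209)
√(c(1641, -1*(-17) - 9) + 4130362) = √(-376/209 + 4130362) = √(863245282/209) = √180418263938/209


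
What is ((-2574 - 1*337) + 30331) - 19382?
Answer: 8038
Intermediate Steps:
((-2574 - 1*337) + 30331) - 19382 = ((-2574 - 337) + 30331) - 19382 = (-2911 + 30331) - 19382 = 27420 - 19382 = 8038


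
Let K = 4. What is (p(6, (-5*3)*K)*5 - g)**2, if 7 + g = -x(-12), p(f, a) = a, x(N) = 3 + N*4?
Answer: 114244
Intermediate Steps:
x(N) = 3 + 4*N
g = 38 (g = -7 - (3 + 4*(-12)) = -7 - (3 - 48) = -7 - 1*(-45) = -7 + 45 = 38)
(p(6, (-5*3)*K)*5 - g)**2 = ((-5*3*4)*5 - 1*38)**2 = (-15*4*5 - 38)**2 = (-60*5 - 38)**2 = (-300 - 38)**2 = (-338)**2 = 114244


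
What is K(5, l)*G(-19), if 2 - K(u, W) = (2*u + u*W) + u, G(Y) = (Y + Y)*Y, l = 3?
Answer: -20216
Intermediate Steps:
G(Y) = 2*Y² (G(Y) = (2*Y)*Y = 2*Y²)
K(u, W) = 2 - 3*u - W*u (K(u, W) = 2 - ((2*u + u*W) + u) = 2 - ((2*u + W*u) + u) = 2 - (3*u + W*u) = 2 + (-3*u - W*u) = 2 - 3*u - W*u)
K(5, l)*G(-19) = (2 - 3*5 - 1*3*5)*(2*(-19)²) = (2 - 15 - 15)*(2*361) = -28*722 = -20216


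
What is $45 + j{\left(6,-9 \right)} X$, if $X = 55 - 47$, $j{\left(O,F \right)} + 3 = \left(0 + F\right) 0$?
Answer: $21$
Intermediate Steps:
$j{\left(O,F \right)} = -3$ ($j{\left(O,F \right)} = -3 + \left(0 + F\right) 0 = -3 + F 0 = -3 + 0 = -3$)
$X = 8$
$45 + j{\left(6,-9 \right)} X = 45 - 24 = 21$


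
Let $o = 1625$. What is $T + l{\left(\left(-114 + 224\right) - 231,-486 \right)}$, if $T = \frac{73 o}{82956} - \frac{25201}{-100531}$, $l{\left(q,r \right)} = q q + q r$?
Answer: $\frac{612536262879323}{8339649636} \approx 73449.0$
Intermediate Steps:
$l{\left(q,r \right)} = q^{2} + q r$
$T = \frac{14016064031}{8339649636}$ ($T = \frac{73 \cdot 1625}{82956} - \frac{25201}{-100531} = 118625 \cdot \frac{1}{82956} - - \frac{25201}{100531} = \frac{118625}{82956} + \frac{25201}{100531} = \frac{14016064031}{8339649636} \approx 1.6807$)
$T + l{\left(\left(-114 + 224\right) - 231,-486 \right)} = \frac{14016064031}{8339649636} + \left(\left(-114 + 224\right) - 231\right) \left(\left(\left(-114 + 224\right) - 231\right) - 486\right) = \frac{14016064031}{8339649636} + \left(110 - 231\right) \left(\left(110 - 231\right) - 486\right) = \frac{14016064031}{8339649636} - 121 \left(-121 - 486\right) = \frac{14016064031}{8339649636} - -73447 = \frac{14016064031}{8339649636} + 73447 = \frac{612536262879323}{8339649636}$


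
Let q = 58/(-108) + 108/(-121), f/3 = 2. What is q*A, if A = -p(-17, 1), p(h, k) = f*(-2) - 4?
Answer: -74728/3267 ≈ -22.874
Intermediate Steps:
f = 6 (f = 3*2 = 6)
p(h, k) = -16 (p(h, k) = 6*(-2) - 4 = -12 - 4 = -16)
A = 16 (A = -1*(-16) = 16)
q = -9341/6534 (q = 58*(-1/108) + 108*(-1/121) = -29/54 - 108/121 = -9341/6534 ≈ -1.4296)
q*A = -9341/6534*16 = -74728/3267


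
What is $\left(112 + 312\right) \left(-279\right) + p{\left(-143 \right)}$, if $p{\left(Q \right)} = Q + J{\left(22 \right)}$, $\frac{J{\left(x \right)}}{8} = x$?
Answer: $-118263$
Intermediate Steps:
$J{\left(x \right)} = 8 x$
$p{\left(Q \right)} = 176 + Q$ ($p{\left(Q \right)} = Q + 8 \cdot 22 = Q + 176 = 176 + Q$)
$\left(112 + 312\right) \left(-279\right) + p{\left(-143 \right)} = \left(112 + 312\right) \left(-279\right) + \left(176 - 143\right) = 424 \left(-279\right) + 33 = -118296 + 33 = -118263$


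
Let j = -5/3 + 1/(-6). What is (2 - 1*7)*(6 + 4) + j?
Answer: -311/6 ≈ -51.833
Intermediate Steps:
j = -11/6 (j = -5*⅓ + 1*(-⅙) = -5/3 - ⅙ = -11/6 ≈ -1.8333)
(2 - 1*7)*(6 + 4) + j = (2 - 1*7)*(6 + 4) - 11/6 = (2 - 7)*10 - 11/6 = -5*10 - 11/6 = -50 - 11/6 = -311/6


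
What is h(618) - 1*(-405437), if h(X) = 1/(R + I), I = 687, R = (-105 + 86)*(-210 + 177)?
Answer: 532744219/1314 ≈ 4.0544e+5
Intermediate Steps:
R = 627 (R = -19*(-33) = 627)
h(X) = 1/1314 (h(X) = 1/(627 + 687) = 1/1314)
h(618) - 1*(-405437) = 1/1314 - 1*(-405437) = 1/1314 + 405437 = 532744219/1314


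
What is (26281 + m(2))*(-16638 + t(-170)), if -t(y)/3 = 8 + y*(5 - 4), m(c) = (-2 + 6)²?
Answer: -424749144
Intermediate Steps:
m(c) = 16 (m(c) = 4² = 16)
t(y) = -24 - 3*y (t(y) = -3*(8 + y*(5 - 4)) = -3*(8 + y*1) = -3*(8 + y) = -24 - 3*y)
(26281 + m(2))*(-16638 + t(-170)) = (26281 + 16)*(-16638 + (-24 - 3*(-170))) = 26297*(-16638 + (-24 + 510)) = 26297*(-16638 + 486) = 26297*(-16152) = -424749144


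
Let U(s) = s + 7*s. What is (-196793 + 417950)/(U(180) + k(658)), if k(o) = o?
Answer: 221157/2098 ≈ 105.41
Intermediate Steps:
U(s) = 8*s
(-196793 + 417950)/(U(180) + k(658)) = (-196793 + 417950)/(8*180 + 658) = 221157/(1440 + 658) = 221157/2098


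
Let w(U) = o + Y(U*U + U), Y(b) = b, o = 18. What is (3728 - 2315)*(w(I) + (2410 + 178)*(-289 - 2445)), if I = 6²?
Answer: -9995903946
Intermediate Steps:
I = 36
w(U) = 18 + U + U² (w(U) = 18 + (U*U + U) = 18 + (U² + U) = 18 + (U + U²) = 18 + U + U²)
(3728 - 2315)*(w(I) + (2410 + 178)*(-289 - 2445)) = (3728 - 2315)*((18 + 36*(1 + 36)) + (2410 + 178)*(-289 - 2445)) = 1413*((18 + 36*37) + 2588*(-2734)) = 1413*((18 + 1332) - 7075592) = 1413*(1350 - 7075592) = 1413*(-7074242) = -9995903946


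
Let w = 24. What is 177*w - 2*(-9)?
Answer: 4266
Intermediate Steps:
177*w - 2*(-9) = 177*24 - 2*(-9) = 4248 + 18 = 4266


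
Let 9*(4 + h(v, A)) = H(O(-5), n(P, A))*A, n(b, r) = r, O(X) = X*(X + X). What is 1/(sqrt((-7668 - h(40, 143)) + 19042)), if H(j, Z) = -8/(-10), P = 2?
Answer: 3*sqrt(2557190)/511438 ≈ 0.0093801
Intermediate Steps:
O(X) = 2*X**2 (O(X) = X*(2*X) = 2*X**2)
H(j, Z) = 4/5 (H(j, Z) = -8*(-1/10) = 4/5)
h(v, A) = -4 + 4*A/45 (h(v, A) = -4 + (4*A/5)/9 = -4 + 4*A/45)
1/(sqrt((-7668 - h(40, 143)) + 19042)) = 1/(sqrt((-7668 - (-4 + (4/45)*143)) + 19042)) = 1/(sqrt((-7668 - (-4 + 572/45)) + 19042)) = 1/(sqrt((-7668 - 1*392/45) + 19042)) = 1/(sqrt((-7668 - 392/45) + 19042)) = 1/(sqrt(-345452/45 + 19042)) = 1/(sqrt(511438/45)) = 1/(sqrt(2557190)/15) = 3*sqrt(2557190)/511438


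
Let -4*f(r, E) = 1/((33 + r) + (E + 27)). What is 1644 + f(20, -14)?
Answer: 434015/264 ≈ 1644.0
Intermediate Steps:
f(r, E) = -1/(4*(60 + E + r)) (f(r, E) = -1/(4*((33 + r) + (E + 27))) = -1/(4*((33 + r) + (27 + E))) = -1/(4*(60 + E + r)))
1644 + f(20, -14) = 1644 - 1/(240 + 4*(-14) + 4*20) = 1644 - 1/(240 - 56 + 80) = 1644 - 1/264 = 434015/264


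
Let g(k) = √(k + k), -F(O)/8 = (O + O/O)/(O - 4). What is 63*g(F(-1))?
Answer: 0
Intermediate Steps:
F(O) = -8*(1 + O)/(-4 + O) (F(O) = -8*(O + O/O)/(O - 4) = -8*(O + 1)/(-4 + O) = -8*(1 + O)/(-4 + O))
g(k) = √2*√k (g(k) = √(2*k) = √2*√k)
63*g(F(-1)) = 63*(√2*√(8*(-1 - 1*(-1))/(-4 - 1))) = 63*(√2*√(8*(-1 + 1)/(-5))) = 63*(√2*√(8*(-⅕)*0)) = 63*(√2*√0) = 63*(√2*0) = 63*0 = 0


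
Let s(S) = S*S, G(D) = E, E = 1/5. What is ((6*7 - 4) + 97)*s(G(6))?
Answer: 27/5 ≈ 5.4000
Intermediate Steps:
E = ⅕ ≈ 0.20000
G(D) = ⅕
s(S) = S²
((6*7 - 4) + 97)*s(G(6)) = ((6*7 - 4) + 97)*(⅕)² = ((42 - 4) + 97)*(1/25) = (38 + 97)*(1/25) = 135*(1/25) = 27/5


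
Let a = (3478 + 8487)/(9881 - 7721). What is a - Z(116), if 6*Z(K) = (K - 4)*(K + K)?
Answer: -1868455/432 ≈ -4325.1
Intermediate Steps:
Z(K) = K*(-4 + K)/3 (Z(K) = ((K - 4)*(K + K))/6 = ((-4 + K)*(2*K))/6 = (2*K*(-4 + K))/6 = K*(-4 + K)/3)
a = 2393/432 (a = 11965/2160 = 11965*(1/2160) = 2393/432 ≈ 5.5394)
a - Z(116) = 2393/432 - 116*(-4 + 116)/3 = 2393/432 - 116*112/3 = 2393/432 - 1*12992/3 = 2393/432 - 12992/3 = -1868455/432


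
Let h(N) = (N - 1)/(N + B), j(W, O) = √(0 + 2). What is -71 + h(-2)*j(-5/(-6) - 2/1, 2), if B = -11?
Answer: -71 + 3*√2/13 ≈ -70.674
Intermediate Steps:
j(W, O) = √2
h(N) = (-1 + N)/(-11 + N) (h(N) = (N - 1)/(N - 11) = (-1 + N)/(-11 + N))
-71 + h(-2)*j(-5/(-6) - 2/1, 2) = -71 + ((-1 - 2)/(-11 - 2))*√2 = -71 + (-3/(-13))*√2 = -71 + (-1/13*(-3))*√2 = -71 + 3*√2/13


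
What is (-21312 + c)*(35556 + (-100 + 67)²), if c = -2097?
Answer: -857822805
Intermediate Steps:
(-21312 + c)*(35556 + (-100 + 67)²) = (-21312 - 2097)*(35556 + (-100 + 67)²) = -23409*(35556 + (-33)²) = -23409*(35556 + 1089) = -23409*36645 = -857822805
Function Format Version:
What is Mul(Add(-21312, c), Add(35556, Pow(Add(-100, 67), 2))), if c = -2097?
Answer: -857822805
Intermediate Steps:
Mul(Add(-21312, c), Add(35556, Pow(Add(-100, 67), 2))) = Mul(Add(-21312, -2097), Add(35556, Pow(Add(-100, 67), 2))) = Mul(-23409, Add(35556, Pow(-33, 2))) = Mul(-23409, Add(35556, 1089)) = Mul(-23409, 36645) = -857822805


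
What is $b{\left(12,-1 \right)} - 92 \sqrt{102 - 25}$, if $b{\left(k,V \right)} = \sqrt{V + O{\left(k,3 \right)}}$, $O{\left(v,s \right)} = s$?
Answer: $\sqrt{2} - 92 \sqrt{77} \approx -805.88$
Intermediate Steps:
$b{\left(k,V \right)} = \sqrt{3 + V}$ ($b{\left(k,V \right)} = \sqrt{V + 3} = \sqrt{3 + V}$)
$b{\left(12,-1 \right)} - 92 \sqrt{102 - 25} = \sqrt{3 - 1} - 92 \sqrt{102 - 25} = \sqrt{2} - 92 \sqrt{77}$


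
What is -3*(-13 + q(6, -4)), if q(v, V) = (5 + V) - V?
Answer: 24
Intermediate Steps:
q(v, V) = 5
-3*(-13 + q(6, -4)) = -3*(-13 + 5) = -3*(-8) = 24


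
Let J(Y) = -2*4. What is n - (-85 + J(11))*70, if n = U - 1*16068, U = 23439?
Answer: 13881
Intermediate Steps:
J(Y) = -8
n = 7371 (n = 23439 - 1*16068 = 23439 - 16068 = 7371)
n - (-85 + J(11))*70 = 7371 - (-85 - 8)*70 = 7371 - (-93)*70 = 7371 - 1*(-6510) = 7371 + 6510 = 13881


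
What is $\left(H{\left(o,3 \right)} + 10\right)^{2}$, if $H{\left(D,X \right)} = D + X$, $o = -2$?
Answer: $121$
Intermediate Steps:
$\left(H{\left(o,3 \right)} + 10\right)^{2} = \left(\left(-2 + 3\right) + 10\right)^{2} = \left(1 + 10\right)^{2} = 11^{2} = 121$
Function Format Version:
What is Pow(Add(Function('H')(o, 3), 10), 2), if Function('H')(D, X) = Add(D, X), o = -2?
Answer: 121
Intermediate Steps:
Pow(Add(Function('H')(o, 3), 10), 2) = Pow(Add(Add(-2, 3), 10), 2) = Pow(Add(1, 10), 2) = Pow(11, 2) = 121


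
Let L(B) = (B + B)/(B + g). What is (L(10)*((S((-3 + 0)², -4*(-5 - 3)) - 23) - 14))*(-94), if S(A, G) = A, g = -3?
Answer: 7520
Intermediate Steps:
L(B) = 2*B/(-3 + B) (L(B) = (B + B)/(B - 3) = (2*B)/(-3 + B) = 2*B/(-3 + B))
(L(10)*((S((-3 + 0)², -4*(-5 - 3)) - 23) - 14))*(-94) = ((2*10/(-3 + 10))*(((-3 + 0)² - 23) - 14))*(-94) = ((2*10/7)*(((-3)² - 23) - 14))*(-94) = ((2*10*(⅐))*((9 - 23) - 14))*(-94) = (20*(-14 - 14)/7)*(-94) = ((20/7)*(-28))*(-94) = -80*(-94) = 7520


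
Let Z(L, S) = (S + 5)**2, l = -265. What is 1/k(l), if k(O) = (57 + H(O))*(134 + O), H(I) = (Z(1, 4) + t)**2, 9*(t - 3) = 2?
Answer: -81/75872711 ≈ -1.0676e-6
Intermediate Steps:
Z(L, S) = (5 + S)**2
t = 29/9 (t = 3 + (1/9)*2 = 3 + 2/9 = 29/9 ≈ 3.2222)
H(I) = 574564/81 (H(I) = ((5 + 4)**2 + 29/9)**2 = (9**2 + 29/9)**2 = (81 + 29/9)**2 = (758/9)**2 = 574564/81)
k(O) = 77610254/81 + 579181*O/81 (k(O) = (57 + 574564/81)*(134 + O) = 579181*(134 + O)/81 = 77610254/81 + 579181*O/81)
1/k(l) = 1/(77610254/81 + (579181/81)*(-265)) = 1/(77610254/81 - 153482965/81) = 1/(-75872711/81) = -81/75872711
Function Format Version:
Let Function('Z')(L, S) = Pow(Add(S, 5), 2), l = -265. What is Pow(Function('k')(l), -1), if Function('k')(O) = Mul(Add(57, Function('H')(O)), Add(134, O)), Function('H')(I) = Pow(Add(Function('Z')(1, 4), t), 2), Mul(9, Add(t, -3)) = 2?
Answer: Rational(-81, 75872711) ≈ -1.0676e-6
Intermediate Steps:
Function('Z')(L, S) = Pow(Add(5, S), 2)
t = Rational(29, 9) (t = Add(3, Mul(Rational(1, 9), 2)) = Add(3, Rational(2, 9)) = Rational(29, 9) ≈ 3.2222)
Function('H')(I) = Rational(574564, 81) (Function('H')(I) = Pow(Add(Pow(Add(5, 4), 2), Rational(29, 9)), 2) = Pow(Add(Pow(9, 2), Rational(29, 9)), 2) = Pow(Add(81, Rational(29, 9)), 2) = Pow(Rational(758, 9), 2) = Rational(574564, 81))
Function('k')(O) = Add(Rational(77610254, 81), Mul(Rational(579181, 81), O)) (Function('k')(O) = Mul(Add(57, Rational(574564, 81)), Add(134, O)) = Mul(Rational(579181, 81), Add(134, O)) = Add(Rational(77610254, 81), Mul(Rational(579181, 81), O)))
Pow(Function('k')(l), -1) = Pow(Add(Rational(77610254, 81), Mul(Rational(579181, 81), -265)), -1) = Pow(Add(Rational(77610254, 81), Rational(-153482965, 81)), -1) = Pow(Rational(-75872711, 81), -1) = Rational(-81, 75872711)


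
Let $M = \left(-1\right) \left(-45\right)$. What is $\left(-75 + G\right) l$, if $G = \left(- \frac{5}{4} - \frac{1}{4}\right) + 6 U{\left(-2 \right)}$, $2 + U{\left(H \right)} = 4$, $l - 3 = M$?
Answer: $-3096$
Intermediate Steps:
$M = 45$
$l = 48$ ($l = 3 + 45 = 48$)
$U{\left(H \right)} = 2$ ($U{\left(H \right)} = -2 + 4 = 2$)
$G = \frac{21}{2}$ ($G = \left(- \frac{5}{4} - \frac{1}{4}\right) + 6 \cdot 2 = \left(\left(-5\right) \frac{1}{4} - \frac{1}{4}\right) + 12 = \left(- \frac{5}{4} - \frac{1}{4}\right) + 12 = - \frac{3}{2} + 12 = \frac{21}{2} \approx 10.5$)
$\left(-75 + G\right) l = \left(-75 + \frac{21}{2}\right) 48 = \left(- \frac{129}{2}\right) 48 = -3096$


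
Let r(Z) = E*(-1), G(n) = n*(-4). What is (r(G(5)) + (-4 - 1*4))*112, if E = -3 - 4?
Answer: -112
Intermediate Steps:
G(n) = -4*n
E = -7
r(Z) = 7 (r(Z) = -7*(-1) = 7)
(r(G(5)) + (-4 - 1*4))*112 = (7 + (-4 - 1*4))*112 = (7 + (-4 - 4))*112 = (7 - 8)*112 = -1*112 = -112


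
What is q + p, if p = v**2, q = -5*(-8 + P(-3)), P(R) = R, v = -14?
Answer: 251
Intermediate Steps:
q = 55 (q = -5*(-8 - 3) = -5*(-11) = 55)
p = 196 (p = (-14)**2 = 196)
q + p = 55 + 196 = 251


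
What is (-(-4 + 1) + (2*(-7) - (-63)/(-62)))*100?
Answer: -37250/31 ≈ -1201.6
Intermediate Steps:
(-(-4 + 1) + (2*(-7) - (-63)/(-62)))*100 = (-1*(-3) + (-14 - (-63)*(-1)/62))*100 = (3 + (-14 - 1*63/62))*100 = (3 + (-14 - 63/62))*100 = (3 - 931/62)*100 = -745/62*100 = -37250/31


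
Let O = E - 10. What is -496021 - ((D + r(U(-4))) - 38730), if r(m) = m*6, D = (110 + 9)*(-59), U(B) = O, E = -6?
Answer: -450174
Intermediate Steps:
O = -16 (O = -6 - 10 = -16)
U(B) = -16
D = -7021 (D = 119*(-59) = -7021)
r(m) = 6*m
-496021 - ((D + r(U(-4))) - 38730) = -496021 - ((-7021 + 6*(-16)) - 38730) = -496021 - ((-7021 - 96) - 38730) = -496021 - (-7117 - 38730) = -496021 - 1*(-45847) = -496021 + 45847 = -450174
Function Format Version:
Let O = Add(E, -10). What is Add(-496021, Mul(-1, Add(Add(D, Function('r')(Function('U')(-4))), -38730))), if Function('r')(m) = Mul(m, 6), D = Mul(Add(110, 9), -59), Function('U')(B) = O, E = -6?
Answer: -450174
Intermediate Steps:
O = -16 (O = Add(-6, -10) = -16)
Function('U')(B) = -16
D = -7021 (D = Mul(119, -59) = -7021)
Function('r')(m) = Mul(6, m)
Add(-496021, Mul(-1, Add(Add(D, Function('r')(Function('U')(-4))), -38730))) = Add(-496021, Mul(-1, Add(Add(-7021, Mul(6, -16)), -38730))) = Add(-496021, Mul(-1, Add(Add(-7021, -96), -38730))) = Add(-496021, Mul(-1, Add(-7117, -38730))) = Add(-496021, Mul(-1, -45847)) = Add(-496021, 45847) = -450174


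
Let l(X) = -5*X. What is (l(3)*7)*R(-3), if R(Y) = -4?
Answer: 420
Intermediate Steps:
(l(3)*7)*R(-3) = (-5*3*7)*(-4) = -15*7*(-4) = -105*(-4) = 420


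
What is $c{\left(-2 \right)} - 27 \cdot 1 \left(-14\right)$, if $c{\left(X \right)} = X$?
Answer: $376$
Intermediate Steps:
$c{\left(-2 \right)} - 27 \cdot 1 \left(-14\right) = -2 - 27 \cdot 1 \left(-14\right) = -2 - -378 = -2 + 378 = 376$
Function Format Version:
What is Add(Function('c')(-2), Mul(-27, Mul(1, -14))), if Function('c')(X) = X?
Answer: 376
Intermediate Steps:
Add(Function('c')(-2), Mul(-27, Mul(1, -14))) = Add(-2, Mul(-27, Mul(1, -14))) = Add(-2, Mul(-27, -14)) = Add(-2, 378) = 376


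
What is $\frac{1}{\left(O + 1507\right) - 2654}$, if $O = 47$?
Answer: $- \frac{1}{1100} \approx -0.00090909$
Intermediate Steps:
$\frac{1}{\left(O + 1507\right) - 2654} = \frac{1}{\left(47 + 1507\right) - 2654} = \frac{1}{1554 - 2654} = \frac{1}{-1100} = - \frac{1}{1100}$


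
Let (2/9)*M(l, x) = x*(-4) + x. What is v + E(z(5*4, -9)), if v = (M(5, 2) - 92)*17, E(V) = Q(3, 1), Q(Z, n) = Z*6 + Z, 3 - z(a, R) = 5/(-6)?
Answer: -2002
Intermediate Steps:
z(a, R) = 23/6 (z(a, R) = 3 - 5/(-6) = 3 - 5*(-1)/6 = 3 - 1*(-5/6) = 3 + 5/6 = 23/6)
Q(Z, n) = 7*Z (Q(Z, n) = 6*Z + Z = 7*Z)
E(V) = 21 (E(V) = 7*3 = 21)
M(l, x) = -27*x/2 (M(l, x) = 9*(x*(-4) + x)/2 = 9*(-4*x + x)/2 = 9*(-3*x)/2 = -27*x/2)
v = -2023 (v = (-27/2*2 - 92)*17 = (-27 - 92)*17 = -119*17 = -2023)
v + E(z(5*4, -9)) = -2023 + 21 = -2002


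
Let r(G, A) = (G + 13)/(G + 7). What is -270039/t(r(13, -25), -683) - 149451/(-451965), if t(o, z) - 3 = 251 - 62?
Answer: -13557720227/9641920 ≈ -1406.1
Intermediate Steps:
r(G, A) = (13 + G)/(7 + G)
t(o, z) = 192 (t(o, z) = 3 + (251 - 62) = 3 + 189 = 192)
-270039/t(r(13, -25), -683) - 149451/(-451965) = -270039/192 - 149451/(-451965) = -270039*1/192 - 149451*(-1/451965) = -90013/64 + 49817/150655 = -13557720227/9641920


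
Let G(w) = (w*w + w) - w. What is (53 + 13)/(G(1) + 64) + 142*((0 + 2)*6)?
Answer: 110826/65 ≈ 1705.0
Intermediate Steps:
G(w) = w² (G(w) = (w² + w) - w = (w + w²) - w = w²)
(53 + 13)/(G(1) + 64) + 142*((0 + 2)*6) = (53 + 13)/(1² + 64) + 142*((0 + 2)*6) = 66/(1 + 64) + 142*(2*6) = 66/65 + 142*12 = 66*(1/65) + 1704 = 66/65 + 1704 = 110826/65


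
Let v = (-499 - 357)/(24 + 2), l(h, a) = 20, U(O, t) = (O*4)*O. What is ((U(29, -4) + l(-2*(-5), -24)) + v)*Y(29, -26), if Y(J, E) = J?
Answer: 1263356/13 ≈ 97181.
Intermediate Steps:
U(O, t) = 4*O² (U(O, t) = (4*O)*O = 4*O²)
v = -428/13 (v = -856/26 = -856*1/26 = -428/13 ≈ -32.923)
((U(29, -4) + l(-2*(-5), -24)) + v)*Y(29, -26) = ((4*29² + 20) - 428/13)*29 = ((4*841 + 20) - 428/13)*29 = ((3364 + 20) - 428/13)*29 = (3384 - 428/13)*29 = (43564/13)*29 = 1263356/13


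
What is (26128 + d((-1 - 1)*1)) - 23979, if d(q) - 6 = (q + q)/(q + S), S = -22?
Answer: 12931/6 ≈ 2155.2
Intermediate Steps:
d(q) = 6 + 2*q/(-22 + q) (d(q) = 6 + (q + q)/(q - 22) = 6 + (2*q)/(-22 + q) = 6 + 2*q/(-22 + q))
(26128 + d((-1 - 1)*1)) - 23979 = (26128 + 4*(-33 + 2*((-1 - 1)*1))/(-22 + (-1 - 1)*1)) - 23979 = (26128 + 4*(-33 + 2*(-2*1))/(-22 - 2*1)) - 23979 = (26128 + 4*(-33 + 2*(-2))/(-22 - 2)) - 23979 = (26128 + 4*(-33 - 4)/(-24)) - 23979 = (26128 + 4*(-1/24)*(-37)) - 23979 = (26128 + 37/6) - 23979 = 156805/6 - 23979 = 12931/6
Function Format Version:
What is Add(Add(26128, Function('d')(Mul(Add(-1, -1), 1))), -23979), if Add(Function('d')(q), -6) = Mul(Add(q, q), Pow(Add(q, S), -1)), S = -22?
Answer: Rational(12931, 6) ≈ 2155.2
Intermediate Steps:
Function('d')(q) = Add(6, Mul(2, q, Pow(Add(-22, q), -1))) (Function('d')(q) = Add(6, Mul(Add(q, q), Pow(Add(q, -22), -1))) = Add(6, Mul(Mul(2, q), Pow(Add(-22, q), -1))) = Add(6, Mul(2, q, Pow(Add(-22, q), -1))))
Add(Add(26128, Function('d')(Mul(Add(-1, -1), 1))), -23979) = Add(Add(26128, Mul(4, Pow(Add(-22, Mul(Add(-1, -1), 1)), -1), Add(-33, Mul(2, Mul(Add(-1, -1), 1))))), -23979) = Add(Add(26128, Mul(4, Pow(Add(-22, Mul(-2, 1)), -1), Add(-33, Mul(2, Mul(-2, 1))))), -23979) = Add(Add(26128, Mul(4, Pow(Add(-22, -2), -1), Add(-33, Mul(2, -2)))), -23979) = Add(Add(26128, Mul(4, Pow(-24, -1), Add(-33, -4))), -23979) = Add(Add(26128, Mul(4, Rational(-1, 24), -37)), -23979) = Add(Add(26128, Rational(37, 6)), -23979) = Add(Rational(156805, 6), -23979) = Rational(12931, 6)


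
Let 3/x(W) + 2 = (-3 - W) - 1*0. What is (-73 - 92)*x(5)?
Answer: 99/2 ≈ 49.500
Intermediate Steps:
x(W) = 3/(-5 - W) (x(W) = 3/(-2 + ((-3 - W) - 1*0)) = 3/(-2 + ((-3 - W) + 0)) = 3/(-2 + (-3 - W)) = 3/(-5 - W))
(-73 - 92)*x(5) = (-73 - 92)*(-3/(5 + 5)) = -(-495)/10 = -165*(-3/10) = 99/2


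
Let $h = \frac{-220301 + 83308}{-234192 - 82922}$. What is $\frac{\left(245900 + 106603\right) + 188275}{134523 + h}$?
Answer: $\frac{171488274692}{42659263615} \approx 4.02$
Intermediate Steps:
$h = \frac{136993}{317114}$ ($h = - \frac{136993}{-317114} = \left(-136993\right) \left(- \frac{1}{317114}\right) = \frac{136993}{317114} \approx 0.432$)
$\frac{\left(245900 + 106603\right) + 188275}{134523 + h} = \frac{\left(245900 + 106603\right) + 188275}{134523 + \frac{136993}{317114}} = \frac{352503 + 188275}{\frac{42659263615}{317114}} = 540778 \cdot \frac{317114}{42659263615} = \frac{171488274692}{42659263615}$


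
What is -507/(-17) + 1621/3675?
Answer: 1890782/62475 ≈ 30.265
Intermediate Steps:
-507/(-17) + 1621/3675 = -507*(-1/17) + 1621*(1/3675) = 507/17 + 1621/3675 = 1890782/62475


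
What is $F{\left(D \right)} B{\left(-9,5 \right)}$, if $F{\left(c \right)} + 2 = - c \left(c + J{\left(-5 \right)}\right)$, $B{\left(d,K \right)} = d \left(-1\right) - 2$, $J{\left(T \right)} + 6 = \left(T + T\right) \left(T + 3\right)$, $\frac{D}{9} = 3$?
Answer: $-7763$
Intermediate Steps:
$D = 27$ ($D = 9 \cdot 3 = 27$)
$J{\left(T \right)} = -6 + 2 T \left(3 + T\right)$ ($J{\left(T \right)} = -6 + \left(T + T\right) \left(T + 3\right) = -6 + 2 T \left(3 + T\right)$)
$B{\left(d,K \right)} = -2 - d$ ($B{\left(d,K \right)} = - d - 2 = -2 - d$)
$F{\left(c \right)} = -2 - c \left(14 + c\right)$ ($F{\left(c \right)} = -2 - c \left(c + \left(-6 + 2 \left(-5\right)^{2} + 6 \left(-5\right)\right)\right) = -2 - c \left(c - -14\right) = -2 - c \left(c + 14\right) = -2 - c \left(14 + c\right)$)
$F{\left(D \right)} B{\left(-9,5 \right)} = \left(-2 - 27^{2} - 378\right) \left(-2 - -9\right) = \left(-2 - 729 - 378\right) \left(-2 + 9\right) = \left(-2 - 729 - 378\right) 7 = \left(-1109\right) 7 = -7763$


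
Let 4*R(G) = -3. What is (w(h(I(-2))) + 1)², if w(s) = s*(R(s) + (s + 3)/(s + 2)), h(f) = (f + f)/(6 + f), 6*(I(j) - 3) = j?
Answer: 94249/48841 ≈ 1.9297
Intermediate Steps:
I(j) = 3 + j/6
R(G) = -¾ (R(G) = (¼)*(-3) = -¾)
h(f) = 2*f/(6 + f) (h(f) = (2*f)/(6 + f) = 2*f/(6 + f))
w(s) = s*(-¾ + (3 + s)/(2 + s)) (w(s) = s*(-¾ + (s + 3)/(s + 2)) = s*(-¾ + (3 + s)/(2 + s)))
(w(h(I(-2))) + 1)² = ((2*(3 + (⅙)*(-2))/(6 + (3 + (⅙)*(-2))))*(6 + 2*(3 + (⅙)*(-2))/(6 + (3 + (⅙)*(-2))))/(4*(2 + 2*(3 + (⅙)*(-2))/(6 + (3 + (⅙)*(-2))))) + 1)² = ((2*(3 - ⅓)/(6 + (3 - ⅓)))*(6 + 2*(3 - ⅓)/(6 + (3 - ⅓)))/(4*(2 + 2*(3 - ⅓)/(6 + (3 - ⅓)))) + 1)² = ((2*(8/3)/(6 + 8/3))*(6 + 2*(8/3)/(6 + 8/3))/(4*(2 + 2*(8/3)/(6 + 8/3))) + 1)² = ((2*(8/3)/(26/3))*(6 + 2*(8/3)/(26/3))/(4*(2 + 2*(8/3)/(26/3))) + 1)² = ((2*(8/3)*(3/26))*(6 + 2*(8/3)*(3/26))/(4*(2 + 2*(8/3)*(3/26))) + 1)² = ((¼)*(8/13)*(6 + 8/13)/(2 + 8/13) + 1)² = ((¼)*(8/13)*(86/13)/(34/13) + 1)² = ((¼)*(8/13)*(13/34)*(86/13) + 1)² = (86/221 + 1)² = (307/221)² = 94249/48841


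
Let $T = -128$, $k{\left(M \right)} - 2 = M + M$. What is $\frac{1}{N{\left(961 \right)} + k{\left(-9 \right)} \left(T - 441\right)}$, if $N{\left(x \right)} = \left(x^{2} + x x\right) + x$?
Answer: $\frac{1}{1857107} \approx 5.3847 \cdot 10^{-7}$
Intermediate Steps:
$k{\left(M \right)} = 2 + 2 M$ ($k{\left(M \right)} = 2 + \left(M + M\right) = 2 + 2 M$)
$N{\left(x \right)} = x + 2 x^{2}$ ($N{\left(x \right)} = \left(x^{2} + x^{2}\right) + x = 2 x^{2} + x = x + 2 x^{2}$)
$\frac{1}{N{\left(961 \right)} + k{\left(-9 \right)} \left(T - 441\right)} = \frac{1}{961 \left(1 + 2 \cdot 961\right) + \left(2 + 2 \left(-9\right)\right) \left(-128 - 441\right)} = \frac{1}{961 \left(1 + 1922\right) + \left(2 - 18\right) \left(-569\right)} = \frac{1}{961 \cdot 1923 - -9104} = \frac{1}{1848003 + 9104} = \frac{1}{1857107}$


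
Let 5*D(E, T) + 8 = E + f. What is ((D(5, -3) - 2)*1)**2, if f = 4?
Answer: 81/25 ≈ 3.2400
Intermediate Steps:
D(E, T) = -4/5 + E/5 (D(E, T) = -8/5 + (E + 4)/5 = -8/5 + (4 + E)/5 = -8/5 + (4/5 + E/5) = -4/5 + E/5)
((D(5, -3) - 2)*1)**2 = (((-4/5 + (1/5)*5) - 2)*1)**2 = (((-4/5 + 1) - 2)*1)**2 = ((1/5 - 2)*1)**2 = (-9/5*1)**2 = (-9/5)**2 = 81/25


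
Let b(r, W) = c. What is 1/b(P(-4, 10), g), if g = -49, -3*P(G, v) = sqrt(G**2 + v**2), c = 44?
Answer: 1/44 ≈ 0.022727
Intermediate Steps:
P(G, v) = -sqrt(G**2 + v**2)/3
b(r, W) = 44
1/b(P(-4, 10), g) = 1/44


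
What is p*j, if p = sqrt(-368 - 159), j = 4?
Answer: 4*I*sqrt(527) ≈ 91.826*I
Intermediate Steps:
p = I*sqrt(527) (p = sqrt(-527) = I*sqrt(527) ≈ 22.956*I)
p*j = (I*sqrt(527))*4 = 4*I*sqrt(527)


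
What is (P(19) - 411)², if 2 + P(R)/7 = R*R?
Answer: 4418404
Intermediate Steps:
P(R) = -14 + 7*R² (P(R) = -14 + 7*(R*R) = -14 + 7*R²)
(P(19) - 411)² = ((-14 + 7*19²) - 411)² = ((-14 + 7*361) - 411)² = ((-14 + 2527) - 411)² = (2513 - 411)² = 2102² = 4418404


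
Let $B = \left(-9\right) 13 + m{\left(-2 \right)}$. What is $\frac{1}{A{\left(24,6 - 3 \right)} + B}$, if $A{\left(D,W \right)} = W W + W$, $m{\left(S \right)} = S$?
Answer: $- \frac{1}{107} \approx -0.0093458$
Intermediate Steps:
$A{\left(D,W \right)} = W + W^{2}$ ($A{\left(D,W \right)} = W^{2} + W = W + W^{2}$)
$B = -119$ ($B = \left(-9\right) 13 - 2 = -117 - 2 = -119$)
$\frac{1}{A{\left(24,6 - 3 \right)} + B} = \frac{1}{\left(6 - 3\right) \left(1 + \left(6 - 3\right)\right) - 119} = \frac{1}{3 \left(1 + 3\right) - 119} = \frac{1}{3 \cdot 4 - 119} = \frac{1}{12 - 119} = \frac{1}{-107} = - \frac{1}{107}$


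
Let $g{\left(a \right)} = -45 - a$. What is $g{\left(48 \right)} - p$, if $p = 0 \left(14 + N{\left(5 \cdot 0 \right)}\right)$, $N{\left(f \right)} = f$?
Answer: $-93$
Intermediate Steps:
$p = 0$ ($p = 0 \left(14 + 5 \cdot 0\right) = 0 \left(14 + 0\right) = 0 \cdot 14 = 0$)
$g{\left(48 \right)} - p = \left(-45 - 48\right) - 0 = \left(-45 - 48\right) + 0 = -93 + 0 = -93$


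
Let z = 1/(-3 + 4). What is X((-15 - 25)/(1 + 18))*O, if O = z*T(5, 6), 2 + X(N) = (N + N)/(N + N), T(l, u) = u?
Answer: -6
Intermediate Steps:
z = 1 (z = 1/1 = 1)
X(N) = -1 (X(N) = -2 + (N + N)/(N + N) = -2 + (2*N)/((2*N)) = -2 + (2*N)*(1/(2*N)) = -2 + 1 = -1)
O = 6 (O = 1*6 = 6)
X((-15 - 25)/(1 + 18))*O = -1*6 = -6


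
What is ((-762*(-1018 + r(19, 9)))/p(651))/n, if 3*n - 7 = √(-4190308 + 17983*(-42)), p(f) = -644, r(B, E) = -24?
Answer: -595503/113749789 + 595503*I*√4945594/796248523 ≈ -0.0052352 + 1.6632*I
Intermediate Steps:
n = 7/3 + I*√4945594/3 (n = 7/3 + √(-4190308 + 17983*(-42))/3 = 7/3 + √(-4190308 - 755286)/3 = 7/3 + √(-4945594)/3 = 7/3 + (I*√4945594)/3 = 7/3 + I*√4945594/3 ≈ 2.3333 + 741.29*I)
((-762*(-1018 + r(19, 9)))/p(651))/n = (-762*(-1018 - 24)/(-644))/(7/3 + I*√4945594/3) = (-762*(-1042)*(-1/644))/(7/3 + I*√4945594/3) = (794004*(-1/644))/(7/3 + I*√4945594/3) = -198501/(161*(7/3 + I*√4945594/3))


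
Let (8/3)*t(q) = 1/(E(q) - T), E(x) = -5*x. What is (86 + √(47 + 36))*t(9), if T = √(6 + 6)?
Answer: -1935/2684 - 45*√83/5368 + √249/2684 + 43*√3/1342 ≈ -0.73593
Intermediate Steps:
T = 2*√3 (T = √12 = 2*√3 ≈ 3.4641)
t(q) = 3/(8*(-5*q - 2*√3))
(86 + √(47 + 36))*t(9) = (86 + √(47 + 36))*(-3/(16*√3 + 40*9)) = (86 + √83)*(-3/(16*√3 + 360)) = (86 + √83)*(-3/(360 + 16*√3)) = -3*(86 + √83)/(360 + 16*√3)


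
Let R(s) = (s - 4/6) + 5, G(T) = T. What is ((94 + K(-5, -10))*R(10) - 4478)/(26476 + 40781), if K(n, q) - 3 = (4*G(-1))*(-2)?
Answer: -991/22419 ≈ -0.044204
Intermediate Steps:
K(n, q) = 11 (K(n, q) = 3 + (4*(-1))*(-2) = 3 - 4*(-2) = 3 + 8 = 11)
R(s) = 13/3 + s (R(s) = (s - 4*1/6) + 5 = (s - 2/3) + 5 = (-2/3 + s) + 5 = 13/3 + s)
((94 + K(-5, -10))*R(10) - 4478)/(26476 + 40781) = ((94 + 11)*(13/3 + 10) - 4478)/(26476 + 40781) = (105*(43/3) - 4478)/67257 = (1505 - 4478)*(1/67257) = -2973*1/67257 = -991/22419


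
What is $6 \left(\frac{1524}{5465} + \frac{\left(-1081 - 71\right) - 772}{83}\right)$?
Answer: $- \frac{62329008}{453595} \approx -137.41$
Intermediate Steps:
$6 \left(\frac{1524}{5465} + \frac{\left(-1081 - 71\right) - 772}{83}\right) = 6 \left(1524 \cdot \frac{1}{5465} + \left(-1152 - 772\right) \frac{1}{83}\right) = 6 \left(\frac{1524}{5465} - \frac{1924}{83}\right) = 6 \left(- \frac{10388168}{453595}\right) = - \frac{62329008}{453595}$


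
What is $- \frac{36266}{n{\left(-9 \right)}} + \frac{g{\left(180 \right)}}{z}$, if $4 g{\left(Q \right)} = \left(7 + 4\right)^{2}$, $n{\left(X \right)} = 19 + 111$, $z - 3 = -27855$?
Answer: $- \frac{183651739}{658320} \approx -278.97$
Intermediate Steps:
$z = -27852$ ($z = 3 - 27855 = -27852$)
$n{\left(X \right)} = 130$
$g{\left(Q \right)} = \frac{121}{4}$ ($g{\left(Q \right)} = \frac{\left(7 + 4\right)^{2}}{4} = \frac{11^{2}}{4} = \frac{1}{4} \cdot 121 = \frac{121}{4}$)
$- \frac{36266}{n{\left(-9 \right)}} + \frac{g{\left(180 \right)}}{z} = - \frac{36266}{130} + \frac{121}{4 \left(-27852\right)} = \left(-36266\right) \frac{1}{130} + \frac{121}{4} \left(- \frac{1}{27852}\right) = - \frac{18133}{65} - \frac{11}{10128} = - \frac{183651739}{658320}$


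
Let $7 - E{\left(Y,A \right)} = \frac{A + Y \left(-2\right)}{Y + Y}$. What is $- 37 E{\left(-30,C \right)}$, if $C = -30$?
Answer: $- \frac{555}{2} \approx -277.5$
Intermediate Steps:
$E{\left(Y,A \right)} = 7 - \frac{A - 2 Y}{2 Y}$ ($E{\left(Y,A \right)} = 7 - \frac{A + Y \left(-2\right)}{Y + Y} = 7 - \frac{A - 2 Y}{2 Y}$)
$- 37 E{\left(-30,C \right)} = - 37 \left(8 - - \frac{15}{-30}\right) = - 37 \left(8 - \left(-15\right) \left(- \frac{1}{30}\right)\right) = - 37 \left(8 - \frac{1}{2}\right) = \left(-37\right) \frac{15}{2} = - \frac{555}{2}$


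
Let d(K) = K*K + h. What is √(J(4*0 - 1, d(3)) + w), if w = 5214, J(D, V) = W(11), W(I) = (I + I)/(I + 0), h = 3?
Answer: 4*√326 ≈ 72.222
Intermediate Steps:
d(K) = 3 + K² (d(K) = K*K + 3 = K² + 3 = 3 + K²)
W(I) = 2 (W(I) = (2*I)/I = 2)
J(D, V) = 2
√(J(4*0 - 1, d(3)) + w) = √(2 + 5214) = √5216 = 4*√326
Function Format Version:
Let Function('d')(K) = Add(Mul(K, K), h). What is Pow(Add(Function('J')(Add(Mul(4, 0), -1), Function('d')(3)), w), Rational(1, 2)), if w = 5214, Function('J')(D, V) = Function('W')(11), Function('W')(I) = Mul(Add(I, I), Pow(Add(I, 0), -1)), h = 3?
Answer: Mul(4, Pow(326, Rational(1, 2))) ≈ 72.222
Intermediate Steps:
Function('d')(K) = Add(3, Pow(K, 2)) (Function('d')(K) = Add(Mul(K, K), 3) = Add(Pow(K, 2), 3) = Add(3, Pow(K, 2)))
Function('W')(I) = 2 (Function('W')(I) = Mul(Mul(2, I), Pow(I, -1)) = 2)
Function('J')(D, V) = 2
Pow(Add(Function('J')(Add(Mul(4, 0), -1), Function('d')(3)), w), Rational(1, 2)) = Pow(Add(2, 5214), Rational(1, 2)) = Pow(5216, Rational(1, 2)) = Mul(4, Pow(326, Rational(1, 2)))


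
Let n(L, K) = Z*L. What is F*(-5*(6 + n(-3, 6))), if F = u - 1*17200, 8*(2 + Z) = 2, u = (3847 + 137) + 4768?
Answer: 475200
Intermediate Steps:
u = 8752 (u = 3984 + 4768 = 8752)
Z = -7/4 (Z = -2 + (1/8)*2 = -2 + 1/4 = -7/4 ≈ -1.7500)
n(L, K) = -7*L/4
F = -8448 (F = 8752 - 1*17200 = 8752 - 17200 = -8448)
F*(-5*(6 + n(-3, 6))) = -(-42240)*(6 - 7/4*(-3)) = -(-42240)*(6 + 21/4) = -(-42240)*45/4 = -8448*(-225/4) = 475200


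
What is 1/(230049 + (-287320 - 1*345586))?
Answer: -1/402857 ≈ -2.4823e-6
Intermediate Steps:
1/(230049 + (-287320 - 1*345586)) = 1/(230049 + (-287320 - 345586)) = 1/(230049 - 632906) = 1/(-402857) = -1/402857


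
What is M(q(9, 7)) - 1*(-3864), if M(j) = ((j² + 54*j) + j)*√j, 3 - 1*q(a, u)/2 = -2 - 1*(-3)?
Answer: 4336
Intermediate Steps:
q(a, u) = 4 (q(a, u) = 6 - 2*(-2 - 1*(-3)) = 6 - 2*(-2 + 3) = 6 - 2*1 = 6 - 2 = 4)
M(j) = √j*(j² + 55*j) (M(j) = (j² + 55*j)*√j = √j*(j² + 55*j))
M(q(9, 7)) - 1*(-3864) = 4^(3/2)*(55 + 4) - 1*(-3864) = 8*59 + 3864 = 472 + 3864 = 4336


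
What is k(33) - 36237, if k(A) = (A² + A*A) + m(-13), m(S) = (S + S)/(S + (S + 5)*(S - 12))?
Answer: -6369059/187 ≈ -34059.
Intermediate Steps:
m(S) = 2*S/(S + (-12 + S)*(5 + S)) (m(S) = (2*S)/(S + (5 + S)*(-12 + S)) = (2*S)/(S + (-12 + S)*(5 + S)) = 2*S/(S + (-12 + S)*(5 + S)))
k(A) = -26/187 + 2*A² (k(A) = (A² + A*A) + 2*(-13)/(-60 + (-13)² - 6*(-13)) = (A² + A²) + 2*(-13)/(-60 + 169 + 78) = 2*A² + 2*(-13)/187 = 2*A² + 2*(-13)*(1/187) = 2*A² - 26/187 = -26/187 + 2*A²)
k(33) - 36237 = (-26/187 + 2*33²) - 36237 = (-26/187 + 2*1089) - 36237 = (-26/187 + 2178) - 36237 = 407260/187 - 36237 = -6369059/187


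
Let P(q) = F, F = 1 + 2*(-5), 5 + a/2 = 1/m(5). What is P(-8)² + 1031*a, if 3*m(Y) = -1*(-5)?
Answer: -44959/5 ≈ -8991.8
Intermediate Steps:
m(Y) = 5/3 (m(Y) = (-1*(-5))/3 = (⅓)*5 = 5/3)
a = -44/5 (a = -10 + 2*(1/(5/3)) = -10 + 2*(1*(⅗)) = -10 + 2*(⅗) = -10 + 6/5 = -44/5 ≈ -8.8000)
F = -9 (F = 1 - 10 = -9)
P(q) = -9
P(-8)² + 1031*a = (-9)² + 1031*(-44/5) = 81 - 45364/5 = -44959/5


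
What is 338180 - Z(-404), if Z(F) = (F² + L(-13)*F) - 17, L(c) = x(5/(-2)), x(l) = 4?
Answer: 176597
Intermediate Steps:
L(c) = 4
Z(F) = -17 + F² + 4*F (Z(F) = (F² + 4*F) - 17 = -17 + F² + 4*F)
338180 - Z(-404) = 338180 - (-17 + (-404)² + 4*(-404)) = 338180 - (-17 + 163216 - 1616) = 338180 - 1*161583 = 338180 - 161583 = 176597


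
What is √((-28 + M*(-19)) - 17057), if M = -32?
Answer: I*√16477 ≈ 128.36*I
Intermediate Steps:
√((-28 + M*(-19)) - 17057) = √((-28 - 32*(-19)) - 17057) = √((-28 + 608) - 17057) = √(580 - 17057) = √(-16477) = I*√16477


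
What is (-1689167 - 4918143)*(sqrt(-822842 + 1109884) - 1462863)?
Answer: 9665589328530 - 46251170*sqrt(5858) ≈ 9.6620e+12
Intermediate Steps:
(-1689167 - 4918143)*(sqrt(-822842 + 1109884) - 1462863) = -6607310*(sqrt(287042) - 1462863) = -6607310*(7*sqrt(5858) - 1462863) = -6607310*(-1462863 + 7*sqrt(5858)) = 9665589328530 - 46251170*sqrt(5858)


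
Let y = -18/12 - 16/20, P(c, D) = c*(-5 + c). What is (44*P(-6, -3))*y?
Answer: -33396/5 ≈ -6679.2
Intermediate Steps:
y = -23/10 (y = -18*1/12 - 16*1/20 = -3/2 - ⅘ = -23/10 ≈ -2.3000)
(44*P(-6, -3))*y = (44*(-6*(-5 - 6)))*(-23/10) = (44*(-6*(-11)))*(-23/10) = (44*66)*(-23/10) = 2904*(-23/10) = -33396/5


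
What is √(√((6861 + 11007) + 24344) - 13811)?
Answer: √(-13811 + 2*√10553) ≈ 116.64*I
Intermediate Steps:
√(√((6861 + 11007) + 24344) - 13811) = √(√(17868 + 24344) - 13811) = √(√42212 - 13811) = √(2*√10553 - 13811) = √(-13811 + 2*√10553)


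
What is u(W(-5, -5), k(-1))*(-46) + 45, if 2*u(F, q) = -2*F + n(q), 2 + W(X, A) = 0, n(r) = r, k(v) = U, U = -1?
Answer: -24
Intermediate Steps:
k(v) = -1
W(X, A) = -2 (W(X, A) = -2 + 0 = -2)
u(F, q) = q/2 - F (u(F, q) = (-2*F + q)/2 = (q - 2*F)/2 = q/2 - F)
u(W(-5, -5), k(-1))*(-46) + 45 = ((1/2)*(-1) - 1*(-2))*(-46) + 45 = (-1/2 + 2)*(-46) + 45 = (3/2)*(-46) + 45 = -69 + 45 = -24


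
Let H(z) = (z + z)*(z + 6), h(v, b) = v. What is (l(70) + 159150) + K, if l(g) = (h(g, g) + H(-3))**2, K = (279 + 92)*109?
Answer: 202293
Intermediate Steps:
H(z) = 2*z*(6 + z) (H(z) = (2*z)*(6 + z) = 2*z*(6 + z))
K = 40439 (K = 371*109 = 40439)
l(g) = (-18 + g)**2 (l(g) = (g + 2*(-3)*(6 - 3))**2 = (g + 2*(-3)*3)**2 = (g - 18)**2 = (-18 + g)**2)
(l(70) + 159150) + K = ((-18 + 70)**2 + 159150) + 40439 = (52**2 + 159150) + 40439 = (2704 + 159150) + 40439 = 161854 + 40439 = 202293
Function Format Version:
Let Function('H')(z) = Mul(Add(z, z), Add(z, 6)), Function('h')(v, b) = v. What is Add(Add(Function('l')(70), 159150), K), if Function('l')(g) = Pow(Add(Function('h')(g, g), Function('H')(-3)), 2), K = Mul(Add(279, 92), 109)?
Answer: 202293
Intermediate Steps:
Function('H')(z) = Mul(2, z, Add(6, z)) (Function('H')(z) = Mul(Mul(2, z), Add(6, z)) = Mul(2, z, Add(6, z)))
K = 40439 (K = Mul(371, 109) = 40439)
Function('l')(g) = Pow(Add(-18, g), 2) (Function('l')(g) = Pow(Add(g, Mul(2, -3, Add(6, -3))), 2) = Pow(Add(g, Mul(2, -3, 3)), 2) = Pow(Add(g, -18), 2) = Pow(Add(-18, g), 2))
Add(Add(Function('l')(70), 159150), K) = Add(Add(Pow(Add(-18, 70), 2), 159150), 40439) = Add(Add(Pow(52, 2), 159150), 40439) = Add(Add(2704, 159150), 40439) = Add(161854, 40439) = 202293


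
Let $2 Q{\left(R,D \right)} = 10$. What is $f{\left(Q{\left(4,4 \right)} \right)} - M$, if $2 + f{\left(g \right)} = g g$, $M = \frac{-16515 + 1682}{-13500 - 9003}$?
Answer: $\frac{38672}{1731} \approx 22.341$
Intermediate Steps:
$Q{\left(R,D \right)} = 5$ ($Q{\left(R,D \right)} = \frac{1}{2} \cdot 10 = 5$)
$M = \frac{1141}{1731}$ ($M = - \frac{14833}{-22503} = \left(-14833\right) \left(- \frac{1}{22503}\right) = \frac{1141}{1731} \approx 0.65916$)
$f{\left(g \right)} = -2 + g^{2}$ ($f{\left(g \right)} = -2 + g g = -2 + g^{2}$)
$f{\left(Q{\left(4,4 \right)} \right)} - M = \left(-2 + 5^{2}\right) - \frac{1141}{1731} = \left(-2 + 25\right) - \frac{1141}{1731} = 23 - \frac{1141}{1731} = \frac{38672}{1731}$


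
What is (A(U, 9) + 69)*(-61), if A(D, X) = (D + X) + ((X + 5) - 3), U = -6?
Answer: -5063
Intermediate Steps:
A(D, X) = 2 + D + 2*X (A(D, X) = (D + X) + ((5 + X) - 3) = (D + X) + (2 + X) = 2 + D + 2*X)
(A(U, 9) + 69)*(-61) = ((2 - 6 + 2*9) + 69)*(-61) = ((2 - 6 + 18) + 69)*(-61) = (14 + 69)*(-61) = 83*(-61) = -5063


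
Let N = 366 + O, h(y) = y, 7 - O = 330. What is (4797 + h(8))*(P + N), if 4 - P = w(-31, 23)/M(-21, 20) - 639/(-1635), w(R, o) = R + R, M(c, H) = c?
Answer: 480165572/2289 ≈ 2.0977e+5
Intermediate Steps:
O = -323 (O = 7 - 1*330 = 7 - 330 = -323)
w(R, o) = 2*R
P = 7517/11445 (P = 4 - ((2*(-31))/(-21) - 639/(-1635)) = 4 - (-62*(-1/21) - 639*(-1/1635)) = 4 - (62/21 + 213/545) = 4 - 1*38263/11445 = 4 - 38263/11445 = 7517/11445 ≈ 0.65679)
N = 43 (N = 366 - 323 = 43)
(4797 + h(8))*(P + N) = (4797 + 8)*(7517/11445 + 43) = 4805*(499652/11445) = 480165572/2289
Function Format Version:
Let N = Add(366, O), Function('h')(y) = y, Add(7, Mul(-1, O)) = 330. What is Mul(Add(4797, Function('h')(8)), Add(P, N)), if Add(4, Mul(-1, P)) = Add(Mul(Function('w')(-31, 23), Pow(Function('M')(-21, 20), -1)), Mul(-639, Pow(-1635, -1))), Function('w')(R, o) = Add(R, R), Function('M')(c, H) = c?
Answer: Rational(480165572, 2289) ≈ 2.0977e+5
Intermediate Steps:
O = -323 (O = Add(7, Mul(-1, 330)) = Add(7, -330) = -323)
Function('w')(R, o) = Mul(2, R)
P = Rational(7517, 11445) (P = Add(4, Mul(-1, Add(Mul(Mul(2, -31), Pow(-21, -1)), Mul(-639, Pow(-1635, -1))))) = Add(4, Mul(-1, Add(Mul(-62, Rational(-1, 21)), Mul(-639, Rational(-1, 1635))))) = Add(4, Mul(-1, Add(Rational(62, 21), Rational(213, 545)))) = Add(4, Mul(-1, Rational(38263, 11445))) = Add(4, Rational(-38263, 11445)) = Rational(7517, 11445) ≈ 0.65679)
N = 43 (N = Add(366, -323) = 43)
Mul(Add(4797, Function('h')(8)), Add(P, N)) = Mul(Add(4797, 8), Add(Rational(7517, 11445), 43)) = Mul(4805, Rational(499652, 11445)) = Rational(480165572, 2289)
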